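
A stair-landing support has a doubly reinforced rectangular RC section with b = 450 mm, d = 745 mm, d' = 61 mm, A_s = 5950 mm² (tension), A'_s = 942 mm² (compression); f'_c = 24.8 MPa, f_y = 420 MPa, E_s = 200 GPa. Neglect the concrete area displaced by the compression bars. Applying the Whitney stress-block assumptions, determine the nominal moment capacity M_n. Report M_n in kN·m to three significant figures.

M_n ≈ 1600 kN·m

Assume both tension and compression steel yield.
Net tension couple steel: A_s − A'_s = 5008 mm².
a = (A_s − A'_s) f_y / (0.85 f'_c b) = 2103360/(0.85 × 24.8 × 450) = 221.73 mm.
c = a/β₁ = 221.73/0.85 = 260.86 mm; ε'_s = 0.003(c − d')/c = 0.0023 ≥ f_y/E_s = 0.0021, so compression steel does yield.
M_n = (A_s − A'_s) f_y (d − a/2) + A'_s f_y (d − d') = [2103360 × (745 − 110.865) + 395640 × (745 − 61)] × 10⁻⁶ = 1333.81 + 270.62 = 1604.43 kN·m.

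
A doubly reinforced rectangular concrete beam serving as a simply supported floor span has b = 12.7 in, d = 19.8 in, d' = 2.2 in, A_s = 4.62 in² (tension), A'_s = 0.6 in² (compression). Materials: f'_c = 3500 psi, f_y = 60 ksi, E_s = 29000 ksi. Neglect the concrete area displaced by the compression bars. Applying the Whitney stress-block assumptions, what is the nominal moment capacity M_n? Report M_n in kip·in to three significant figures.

M_n ≈ 4640 kip·in

Assume both steels yield.
a = (A_s − A'_s) f_y/(0.85 f'_c b) = (4.62 − 0.6) × 60/(0.85 × 3.5 × 12.7) = 6.384 in.
c = a/β₁ = 6.384/0.85 = 7.511 in; ε'_s = 0.003(c − d')/c = 0.0021 ≥ ε_y = 0.0021, so the compression steel yields.
M_n = (A_s − A'_s) f_y (d − a/2) + A'_s f_y (d − d') = 241.2 × (19.8 − 3.192) + 36 × (19.8 − 2.2) = 4005.8 + 633.6 = 4639.4 kip·in.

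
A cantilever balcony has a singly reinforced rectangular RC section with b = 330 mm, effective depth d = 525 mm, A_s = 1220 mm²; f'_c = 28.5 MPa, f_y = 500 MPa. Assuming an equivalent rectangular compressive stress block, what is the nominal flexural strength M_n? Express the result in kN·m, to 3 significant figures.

M_n ≈ 297 kN·m

T = A_s f_y = 1220 × 500 = 610000 N = 610 kN.
From C = T: a = T/(0.85 f'_c b) = 610000/(0.85 × 28.5 × 330) = 76.30 mm.
M_n = T(d − a/2) = 610 kN × (525 − 38.15) mm = 296.98 kN·m.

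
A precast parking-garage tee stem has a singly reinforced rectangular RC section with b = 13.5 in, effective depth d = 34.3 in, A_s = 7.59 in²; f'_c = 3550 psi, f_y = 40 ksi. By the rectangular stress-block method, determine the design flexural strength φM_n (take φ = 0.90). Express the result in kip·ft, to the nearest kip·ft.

φM_n ≈ 696 kip·ft

T = A_s f_y = 7.59 × 40 = 303.6 kips.
a = T/(0.85 f'_c b) = 303.6/(0.85 × 3.55 × 13.5) = 7.453 in.
M_n = T(d − a/2) = 303.6 × (34.3 − 3.7265) = 9282.1 kip·in = 9282.1/12 = 773.51 kip·ft.
φM_n = 0.90 × 773.51 = 696.16 kip·ft.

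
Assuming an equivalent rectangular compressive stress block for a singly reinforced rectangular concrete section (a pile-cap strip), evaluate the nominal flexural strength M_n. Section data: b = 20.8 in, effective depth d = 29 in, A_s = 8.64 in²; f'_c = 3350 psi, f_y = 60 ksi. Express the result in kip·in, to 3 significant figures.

M_n ≈ 12800 kip·in

T = A_s f_y = 8.64 × 60 = 518.4 kips.
a = T/(0.85 f'_c b) = 518.4/(0.85 × 3.35 × 20.8) = 8.753 in.
M_n = T(d − a/2) = 518.4 × (29 − 4.3765) = 12764.8 kip·in.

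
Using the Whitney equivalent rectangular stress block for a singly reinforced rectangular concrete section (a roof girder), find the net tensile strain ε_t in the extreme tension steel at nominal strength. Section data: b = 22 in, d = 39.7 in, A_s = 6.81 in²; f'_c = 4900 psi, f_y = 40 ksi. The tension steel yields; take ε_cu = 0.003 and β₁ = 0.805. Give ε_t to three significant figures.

ε_t ≈ 0.0293

a = A_s f_y/(0.85 f'_c b) = 2.973 in.
β₁ = 0.805, so c = a/β₁ = 2.973/0.805 = 3.693 in.
From the linear strain diagram with ε_cu = 0.003: ε_t = 0.003 (d − c)/c = 0.003 × (39.7 − 3.693)/3.693 = 0.0293.
Since ε_t ≥ 0.005, the section is tension-controlled.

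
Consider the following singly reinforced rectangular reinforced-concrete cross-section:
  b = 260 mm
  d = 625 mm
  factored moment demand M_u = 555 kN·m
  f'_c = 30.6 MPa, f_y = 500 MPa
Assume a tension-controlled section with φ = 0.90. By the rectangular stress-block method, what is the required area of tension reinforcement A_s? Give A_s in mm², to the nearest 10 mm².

M_n = M_u/φ = 555/0.90 = 616.667 kN·m.
With M_n = 0.85 f'_c a b (d − a/2), solve the quadratic for a:
a = d − √(d² − 2M_n/(0.85 f'_c b)) = 625 − √(625² − 2 × 616.667×10⁶/(0.85 × 30.6 × 260)) = 168.66 mm.
A_s = 0.85 f'_c a b / f_y = 0.85 × 30.6 × 168.66 × 260 / 500 = 2281.2 mm².

A_s ≈ 2280 mm²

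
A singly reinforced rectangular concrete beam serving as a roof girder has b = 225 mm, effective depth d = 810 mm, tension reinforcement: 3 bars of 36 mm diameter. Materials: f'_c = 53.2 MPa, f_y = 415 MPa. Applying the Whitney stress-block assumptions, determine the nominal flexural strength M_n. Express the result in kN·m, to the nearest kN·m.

A_s = 3 × 1018 = 3054 mm².
T = A_s f_y = 3054 × 415 = 1267410 N = 1267.41 kN.
From C = T: a = T/(0.85 f'_c b) = 1267410/(0.85 × 53.2 × 225) = 124.57 mm.
M_n = T(d − a/2) = 1267.41 kN × (810 − 62.285) mm = 947.66 kN·m.

M_n ≈ 948 kN·m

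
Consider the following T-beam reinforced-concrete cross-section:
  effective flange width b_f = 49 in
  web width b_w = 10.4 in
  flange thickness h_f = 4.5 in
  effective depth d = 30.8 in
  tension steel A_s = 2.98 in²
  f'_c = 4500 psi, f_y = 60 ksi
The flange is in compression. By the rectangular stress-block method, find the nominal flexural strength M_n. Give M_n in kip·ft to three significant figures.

M_n ≈ 452 kip·ft

Tension: T = A_s f_y = 2.98 × 60 = 178.8 kips.
Try a within the flange: a = T/(0.85 f'_c b_f) = 178.8/(0.85 × 4.5 × 49) = 0.954 in.
Since a = 0.954 ≤ h_f = 4.5 in, the stress block lies entirely in the flange; analyse as a rectangular beam of width b_f.
M_n = T(d − a/2) = 178.8 × (30.8 − 0.477) = 5421.8 kip·in.
M_n = 5421.8/12 = 451.82 kip·ft.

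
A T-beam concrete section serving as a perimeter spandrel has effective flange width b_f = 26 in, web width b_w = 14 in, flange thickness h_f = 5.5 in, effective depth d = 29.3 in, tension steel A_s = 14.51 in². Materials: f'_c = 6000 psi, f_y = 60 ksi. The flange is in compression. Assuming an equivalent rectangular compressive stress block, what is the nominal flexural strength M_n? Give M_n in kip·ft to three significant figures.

M_n ≈ 1880 kip·ft

Tension: T = A_s f_y = 14.51 × 60 = 870.6 kips.
Try a within the flange: a = T/(0.85 f'_c b_f) = 870.6/(0.85 × 6 × 26) = 6.566 in.
a = 6.566 > h_f = 5.5 in: the block extends into the web. Split into flange-overhang and web parts.
C_f = 0.85 f'_c (b_f − b_w) h_f = 0.85 × 6 × (26 − 14) × 5.5 = 336.6 kips.
Remaining web compression depth: a_w = (T − C_f)/(0.85 f'_c b_w) = (870.6 − 336.6)/(0.85 × 6 × 14) = 7.479 in.
M_n = C_f(d − h_f/2) + (T − C_f)(d − a_w/2) = 336.6 × (29.3 − 2.75) + 534 × (29.3 − 3.7395) = 8936.7 + 13649.3 = 22586.0 kip·in.
M_n = 22586.0/12 = 1882.17 kip·ft.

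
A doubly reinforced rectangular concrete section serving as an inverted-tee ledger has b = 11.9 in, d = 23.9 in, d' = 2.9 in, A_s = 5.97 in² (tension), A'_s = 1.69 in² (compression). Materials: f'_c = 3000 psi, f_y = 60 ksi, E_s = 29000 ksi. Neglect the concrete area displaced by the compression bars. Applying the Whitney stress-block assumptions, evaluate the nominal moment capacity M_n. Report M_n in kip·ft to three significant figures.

M_n ≈ 598 kip·ft

Assume both steels yield.
a = (A_s − A'_s) f_y/(0.85 f'_c b) = (5.97 − 1.69) × 60/(0.85 × 3 × 11.9) = 8.463 in.
c = a/β₁ = 8.463/0.85 = 9.956 in; ε'_s = 0.003(c − d')/c = 0.0021 ≥ ε_y = 0.0021, so the compression steel yields.
M_n = (A_s − A'_s) f_y (d − a/2) + A'_s f_y (d − d') = 256.8 × (23.9 − 4.2315) + 101.4 × (23.9 − 2.9) = 5050.9 + 2129.4 = 7180.3 kip·in = 7180.3/12 = 598.36 kip·ft.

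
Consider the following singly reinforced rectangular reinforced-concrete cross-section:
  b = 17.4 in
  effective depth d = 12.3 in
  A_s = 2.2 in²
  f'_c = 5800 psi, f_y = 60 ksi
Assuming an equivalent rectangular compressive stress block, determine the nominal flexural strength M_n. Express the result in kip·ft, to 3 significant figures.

T = A_s f_y = 2.2 × 60 = 132 kips.
a = T/(0.85 f'_c b) = 132/(0.85 × 5.8 × 17.4) = 1.539 in.
M_n = T(d − a/2) = 132 × (12.3 − 0.7695) = 1522.0 kip·in = 1522.0/12 = 126.83 kip·ft.

M_n ≈ 127 kip·ft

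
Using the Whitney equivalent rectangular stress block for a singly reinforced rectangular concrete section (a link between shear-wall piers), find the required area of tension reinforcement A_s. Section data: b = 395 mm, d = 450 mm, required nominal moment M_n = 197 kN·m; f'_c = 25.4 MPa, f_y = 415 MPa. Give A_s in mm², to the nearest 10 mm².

With M_n = 0.85 f'_c a b (d − a/2), solve the quadratic for a:
a = d − √(d² − 2M_n/(0.85 f'_c b)) = 450 − √(450² − 2 × 197×10⁶/(0.85 × 25.4 × 395)) = 54.65 mm.
A_s = 0.85 f'_c a b / f_y = 0.85 × 25.4 × 54.65 × 395 / 415 = 1123.0 mm².

A_s ≈ 1120 mm²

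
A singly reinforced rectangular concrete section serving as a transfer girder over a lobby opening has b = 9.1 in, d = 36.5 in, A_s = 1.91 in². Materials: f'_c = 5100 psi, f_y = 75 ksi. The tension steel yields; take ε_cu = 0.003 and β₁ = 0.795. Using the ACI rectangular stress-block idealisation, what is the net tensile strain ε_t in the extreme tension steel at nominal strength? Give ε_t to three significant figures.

ε_t ≈ 0.0210

a = A_s f_y/(0.85 f'_c b) = 3.631 in.
β₁ = 0.795, so c = a/β₁ = 3.631/0.795 = 4.567 in.
From the linear strain diagram with ε_cu = 0.003: ε_t = 0.003 (d − c)/c = 0.003 × (36.5 − 4.567)/4.567 = 0.0210.
Since ε_t ≥ 0.005, the section is tension-controlled.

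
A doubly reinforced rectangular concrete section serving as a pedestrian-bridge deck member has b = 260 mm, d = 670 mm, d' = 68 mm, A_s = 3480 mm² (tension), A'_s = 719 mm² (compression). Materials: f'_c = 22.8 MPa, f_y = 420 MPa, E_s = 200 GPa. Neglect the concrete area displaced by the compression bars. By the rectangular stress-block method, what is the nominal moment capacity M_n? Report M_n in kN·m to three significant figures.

M_n ≈ 825 kN·m

Assume both tension and compression steel yield.
Net tension couple steel: A_s − A'_s = 2761 mm².
a = (A_s − A'_s) f_y / (0.85 f'_c b) = 1159620/(0.85 × 22.8 × 260) = 230.14 mm.
c = a/β₁ = 230.14/0.85 = 270.75 mm; ε'_s = 0.003(c − d')/c = 0.0022 ≥ f_y/E_s = 0.0021, so compression steel does yield.
M_n = (A_s − A'_s) f_y (d − a/2) + A'_s f_y (d − d') = [1159620 × (670 − 115.07) + 301980 × (670 − 68)] × 10⁻⁶ = 643.51 + 181.79 = 825.30 kN·m.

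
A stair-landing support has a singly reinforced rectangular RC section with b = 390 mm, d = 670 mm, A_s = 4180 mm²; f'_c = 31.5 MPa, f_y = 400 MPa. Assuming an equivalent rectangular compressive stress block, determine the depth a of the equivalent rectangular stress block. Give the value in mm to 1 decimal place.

a ≈ 160.1 mm

T = A_s f_y = 4180 × 400 = 1672000 N = 1672 kN.
Setting C = 0.85 f'_c a b equal to T: a = 1672000/(0.85 × 31.5 × 390) = 160.1 mm.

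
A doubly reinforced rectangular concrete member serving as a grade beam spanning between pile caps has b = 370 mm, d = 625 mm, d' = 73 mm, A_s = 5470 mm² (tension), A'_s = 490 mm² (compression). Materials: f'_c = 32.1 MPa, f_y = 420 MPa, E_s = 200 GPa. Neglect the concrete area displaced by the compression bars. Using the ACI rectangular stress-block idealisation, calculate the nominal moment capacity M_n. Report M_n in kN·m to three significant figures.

Assume both tension and compression steel yield.
Net tension couple steel: A_s − A'_s = 4980 mm².
a = (A_s − A'_s) f_y / (0.85 f'_c b) = 2091600/(0.85 × 32.1 × 370) = 207.18 mm.
c = a/β₁ = 207.18/0.821 = 252.35 mm; ε'_s = 0.003(c − d')/c = 0.0021 ≥ f_y/E_s = 0.0021, so compression steel does yield.
M_n = (A_s − A'_s) f_y (d − a/2) + A'_s f_y (d − d') = [2091600 × (625 − 103.59) + 205800 × (625 − 73)] × 10⁻⁶ = 1090.58 + 113.60 = 1204.18 kN·m.

M_n ≈ 1200 kN·m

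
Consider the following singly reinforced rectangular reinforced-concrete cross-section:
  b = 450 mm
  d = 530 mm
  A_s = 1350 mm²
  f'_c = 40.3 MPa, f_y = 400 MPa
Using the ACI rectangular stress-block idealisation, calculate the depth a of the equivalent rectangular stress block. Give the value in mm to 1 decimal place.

T = A_s f_y = 1350 × 400 = 540000 N = 540 kN.
Setting C = 0.85 f'_c a b equal to T: a = 540000/(0.85 × 40.3 × 450) = 35.0 mm.

a ≈ 35.0 mm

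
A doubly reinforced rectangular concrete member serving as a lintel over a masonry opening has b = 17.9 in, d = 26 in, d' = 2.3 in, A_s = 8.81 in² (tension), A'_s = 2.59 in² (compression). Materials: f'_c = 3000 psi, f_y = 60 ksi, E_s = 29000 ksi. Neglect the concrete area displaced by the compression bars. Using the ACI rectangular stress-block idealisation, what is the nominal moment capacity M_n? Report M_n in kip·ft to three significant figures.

Assume both steels yield.
a = (A_s − A'_s) f_y/(0.85 f'_c b) = (8.81 − 2.59) × 60/(0.85 × 3 × 17.9) = 8.176 in.
c = a/β₁ = 8.176/0.85 = 9.619 in; ε'_s = 0.003(c − d')/c = 0.0023 ≥ ε_y = 0.0021, so the compression steel yields.
M_n = (A_s − A'_s) f_y (d − a/2) + A'_s f_y (d − d') = 373.2 × (26 − 4.088) + 155.4 × (26 − 2.3) = 8177.6 + 3683.0 = 11860.6 kip·in = 11860.6/12 = 988.38 kip·ft.

M_n ≈ 988 kip·ft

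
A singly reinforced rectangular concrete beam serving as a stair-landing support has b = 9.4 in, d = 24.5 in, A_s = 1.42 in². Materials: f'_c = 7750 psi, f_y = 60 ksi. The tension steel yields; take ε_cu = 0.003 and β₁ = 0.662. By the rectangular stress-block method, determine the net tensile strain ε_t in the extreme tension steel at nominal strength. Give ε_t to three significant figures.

a = A_s f_y/(0.85 f'_c b) = 1.376 in.
β₁ = 0.662, so c = a/β₁ = 1.376/0.662 = 2.079 in.
From the linear strain diagram with ε_cu = 0.003: ε_t = 0.003 (d − c)/c = 0.003 × (24.5 − 2.079)/2.079 = 0.0324.
Since ε_t ≥ 0.005, the section is tension-controlled.

ε_t ≈ 0.0324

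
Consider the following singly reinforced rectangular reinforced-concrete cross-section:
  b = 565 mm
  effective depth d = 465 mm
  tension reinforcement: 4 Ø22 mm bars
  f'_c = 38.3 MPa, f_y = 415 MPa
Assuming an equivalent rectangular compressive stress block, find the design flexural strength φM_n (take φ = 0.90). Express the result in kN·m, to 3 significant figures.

φM_n ≈ 254 kN·m

A_s = 4 × 380 = 1520 mm².
T = A_s f_y = 1520 × 415 = 630800 N = 630.8 kN.
From C = T: a = T/(0.85 f'_c b) = 630800/(0.85 × 38.3 × 565) = 34.29 mm.
M_n = T(d − a/2) = 630.8 kN × (465 − 17.145) mm = 282.51 kN·m.
φM_n = 0.90 × 282.51 = 254.26 kN·m.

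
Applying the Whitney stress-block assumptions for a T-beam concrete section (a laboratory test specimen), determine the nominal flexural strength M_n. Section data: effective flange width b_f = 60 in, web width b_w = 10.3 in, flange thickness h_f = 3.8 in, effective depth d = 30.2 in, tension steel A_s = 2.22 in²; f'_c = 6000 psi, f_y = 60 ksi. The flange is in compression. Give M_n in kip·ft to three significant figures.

M_n ≈ 333 kip·ft

Tension: T = A_s f_y = 2.22 × 60 = 133.2 kips.
Try a within the flange: a = T/(0.85 f'_c b_f) = 133.2/(0.85 × 6 × 60) = 0.435 in.
Since a = 0.435 ≤ h_f = 3.8 in, the stress block lies entirely in the flange; analyse as a rectangular beam of width b_f.
M_n = T(d − a/2) = 133.2 × (30.2 − 0.2175) = 3993.7 kip·in.
M_n = 3993.7/12 = 332.81 kip·ft.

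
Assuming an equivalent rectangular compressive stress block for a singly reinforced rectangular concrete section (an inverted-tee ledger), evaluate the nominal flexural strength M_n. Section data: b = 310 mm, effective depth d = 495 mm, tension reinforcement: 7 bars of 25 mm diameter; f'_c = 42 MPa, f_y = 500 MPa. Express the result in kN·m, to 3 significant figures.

M_n ≈ 717 kN·m

A_s = 7 × 491 = 3437 mm².
T = A_s f_y = 3437 × 500 = 1718500 N = 1718.5 kN.
From C = T: a = T/(0.85 f'_c b) = 1718500/(0.85 × 42 × 310) = 155.28 mm.
M_n = T(d − a/2) = 1718.5 kN × (495 − 77.64) mm = 717.23 kN·m.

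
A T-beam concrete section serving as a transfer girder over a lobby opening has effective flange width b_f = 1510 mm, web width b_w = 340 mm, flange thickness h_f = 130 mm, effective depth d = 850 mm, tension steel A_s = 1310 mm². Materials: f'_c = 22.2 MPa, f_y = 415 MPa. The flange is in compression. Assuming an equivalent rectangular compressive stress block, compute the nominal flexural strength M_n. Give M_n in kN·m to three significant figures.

Tension: T = A_s f_y = 1310 × 415 = 543650 N.
Try a within the flange: a = T/(0.85 f'_c b_f) = 543650/(0.85 × 22.2 × 1510) = 19.08 mm.
Since a = 19.08 ≤ h_f = 130 mm, the stress block lies entirely in the flange; analyse as a rectangular beam of width b_f.
M_n = T(d − a/2) = 543650 × (850 − 9.54) = 456.92 × 10⁶ N·mm.
M_n = 456.92 kN·m.

M_n ≈ 457 kN·m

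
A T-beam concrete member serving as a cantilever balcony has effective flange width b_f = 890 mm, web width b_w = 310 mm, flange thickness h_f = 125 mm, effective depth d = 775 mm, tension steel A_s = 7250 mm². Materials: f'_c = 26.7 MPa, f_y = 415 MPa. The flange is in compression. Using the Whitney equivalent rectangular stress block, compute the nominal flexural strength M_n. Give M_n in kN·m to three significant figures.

Tension: T = A_s f_y = 7250 × 415 = 3008750 N.
Try a within the flange: a = T/(0.85 f'_c b_f) = 3008750/(0.85 × 26.7 × 890) = 148.96 mm.
a = 148.96 > h_f = 125 mm: the block extends into the web. Split into flange-overhang and web parts.
C_f = 0.85 f'_c (b_f − b_w) h_f = 0.85 × 26.7 × (890 − 310) × 125 = 1645388 N.
Remaining web compression depth: a_w = (T − C_f)/(0.85 f'_c b_w) = (3008750 − 1645388)/(0.85 × 26.7 × 310) = 193.78 mm.
M_n = C_f(d − h_f/2) + (T − C_f)(d − a_w/2) = 1645388 × (775 − 62.5) + 1363362 × (775 − 96.89) = 1172.34 + 924.51 = 2096.85 × 10⁶ N·mm.
M_n = 2096.85 kN·m.

M_n ≈ 2100 kN·m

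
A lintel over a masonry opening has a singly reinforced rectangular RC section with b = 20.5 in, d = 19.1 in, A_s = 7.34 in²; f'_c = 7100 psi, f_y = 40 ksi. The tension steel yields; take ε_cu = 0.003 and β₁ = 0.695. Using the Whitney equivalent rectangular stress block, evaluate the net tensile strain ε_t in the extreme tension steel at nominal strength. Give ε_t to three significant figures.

a = A_s f_y/(0.85 f'_c b) = 2.373 in.
β₁ = 0.695, so c = a/β₁ = 2.373/0.695 = 3.414 in.
From the linear strain diagram with ε_cu = 0.003: ε_t = 0.003 (d − c)/c = 0.003 × (19.1 − 3.414)/3.414 = 0.0138.
Since ε_t ≥ 0.005, the section is tension-controlled.

ε_t ≈ 0.0138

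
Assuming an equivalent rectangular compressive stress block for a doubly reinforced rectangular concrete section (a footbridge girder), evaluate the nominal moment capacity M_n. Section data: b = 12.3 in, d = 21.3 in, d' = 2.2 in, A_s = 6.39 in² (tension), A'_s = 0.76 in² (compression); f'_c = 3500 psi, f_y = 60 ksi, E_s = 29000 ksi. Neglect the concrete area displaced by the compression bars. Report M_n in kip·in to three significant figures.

Assume both steels yield.
a = (A_s − A'_s) f_y/(0.85 f'_c b) = (6.39 − 0.76) × 60/(0.85 × 3.5 × 12.3) = 9.231 in.
c = a/β₁ = 9.231/0.85 = 10.860 in; ε'_s = 0.003(c − d')/c = 0.0024 ≥ ε_y = 0.0021, so the compression steel yields.
M_n = (A_s − A'_s) f_y (d − a/2) + A'_s f_y (d − d') = 337.8 × (21.3 − 4.6155) + 45.6 × (21.3 − 2.2) = 5636.0 + 871.0 = 6507.0 kip·in.

M_n ≈ 6510 kip·in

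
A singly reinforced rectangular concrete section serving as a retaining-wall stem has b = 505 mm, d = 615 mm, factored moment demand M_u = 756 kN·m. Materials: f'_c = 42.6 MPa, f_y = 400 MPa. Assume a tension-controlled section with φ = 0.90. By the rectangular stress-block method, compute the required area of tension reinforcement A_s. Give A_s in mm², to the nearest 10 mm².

M_n = M_u/φ = 756/0.90 = 840 kN·m.
With M_n = 0.85 f'_c a b (d − a/2), solve the quadratic for a:
a = d − √(d² − 2M_n/(0.85 f'_c b)) = 615 − √(615² − 2 × 840×10⁶/(0.85 × 42.6 × 505)) = 79.88 mm.
A_s = 0.85 f'_c a b / f_y = 0.85 × 42.6 × 79.88 × 505 / 400 = 3651.7 mm².

A_s ≈ 3650 mm²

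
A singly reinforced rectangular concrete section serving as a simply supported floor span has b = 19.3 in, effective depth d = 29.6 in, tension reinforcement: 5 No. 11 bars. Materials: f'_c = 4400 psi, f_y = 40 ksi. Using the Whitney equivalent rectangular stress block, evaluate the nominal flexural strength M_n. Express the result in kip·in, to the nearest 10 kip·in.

M_n ≈ 8560 kip·in

A_s = 5 × 1.56 = 7.8 in².
T = A_s f_y = 7.8 × 40 = 312 kips.
a = T/(0.85 f'_c b) = 312/(0.85 × 4.4 × 19.3) = 4.322 in.
M_n = T(d − a/2) = 312 × (29.6 − 2.161) = 8561.0 kip·in.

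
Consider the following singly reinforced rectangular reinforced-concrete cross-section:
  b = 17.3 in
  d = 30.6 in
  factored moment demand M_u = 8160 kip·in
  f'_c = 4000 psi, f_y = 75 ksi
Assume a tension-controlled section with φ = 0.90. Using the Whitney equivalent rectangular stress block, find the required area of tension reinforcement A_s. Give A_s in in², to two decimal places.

M_n = M_u/φ = 8160/0.90 = 9066.67 kip·in.
From M_n = 0.85 f'_c a b (d − a/2):
a = d − √(d² − 2M_n/(0.85 f'_c b)) = 30.6 − √(30.6² − 2 × 9066.67/(0.85 × 4 × 17.3)) = 5.539 in.
A_s = 0.85 f'_c a b / f_y = 0.85 × 4 × 5.539 × 17.3 / 75 = 4.344 in².

A_s ≈ 4.34 in²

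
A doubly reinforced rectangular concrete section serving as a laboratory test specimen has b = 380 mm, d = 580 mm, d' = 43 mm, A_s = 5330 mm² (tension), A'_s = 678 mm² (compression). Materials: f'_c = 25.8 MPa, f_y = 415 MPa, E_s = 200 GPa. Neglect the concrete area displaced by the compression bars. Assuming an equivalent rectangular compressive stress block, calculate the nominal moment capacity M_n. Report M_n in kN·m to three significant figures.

M_n ≈ 1050 kN·m

Assume both tension and compression steel yield.
Net tension couple steel: A_s − A'_s = 4652 mm².
a = (A_s − A'_s) f_y / (0.85 f'_c b) = 1930580/(0.85 × 25.8 × 380) = 231.67 mm.
c = a/β₁ = 231.67/0.85 = 272.55 mm; ε'_s = 0.003(c − d')/c = 0.0025 ≥ f_y/E_s = 0.0021, so compression steel does yield.
M_n = (A_s − A'_s) f_y (d − a/2) + A'_s f_y (d − d') = [1930580 × (580 − 115.835) + 281370 × (580 − 43)] × 10⁻⁶ = 896.11 + 151.10 = 1047.21 kN·m.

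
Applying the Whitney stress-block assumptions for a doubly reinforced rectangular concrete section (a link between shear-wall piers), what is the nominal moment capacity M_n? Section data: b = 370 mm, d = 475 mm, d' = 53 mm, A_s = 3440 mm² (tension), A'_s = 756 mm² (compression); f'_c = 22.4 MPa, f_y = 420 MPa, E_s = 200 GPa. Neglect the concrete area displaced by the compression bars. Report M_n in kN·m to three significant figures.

Assume both tension and compression steel yield.
Net tension couple steel: A_s − A'_s = 2684 mm².
a = (A_s − A'_s) f_y / (0.85 f'_c b) = 1127280/(0.85 × 22.4 × 370) = 160.02 mm.
c = a/β₁ = 160.02/0.85 = 188.26 mm; ε'_s = 0.003(c − d')/c = 0.0022 ≥ f_y/E_s = 0.0021, so compression steel does yield.
M_n = (A_s − A'_s) f_y (d − a/2) + A'_s f_y (d − d') = [1127280 × (475 − 80.01) + 317520 × (475 − 53)] × 10⁻⁶ = 445.26 + 133.99 = 579.25 kN·m.

M_n ≈ 579 kN·m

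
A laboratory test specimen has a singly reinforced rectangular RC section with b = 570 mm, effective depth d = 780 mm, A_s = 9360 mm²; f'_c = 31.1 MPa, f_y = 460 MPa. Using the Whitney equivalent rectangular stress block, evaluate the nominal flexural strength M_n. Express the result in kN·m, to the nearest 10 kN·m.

M_n ≈ 2740 kN·m

T = A_s f_y = 9360 × 460 = 4305600 N = 4305.6 kN.
From C = T: a = T/(0.85 f'_c b) = 4305600/(0.85 × 31.1 × 570) = 285.75 mm.
M_n = T(d − a/2) = 4305.6 kN × (780 − 142.875) mm = 2743.21 kN·m.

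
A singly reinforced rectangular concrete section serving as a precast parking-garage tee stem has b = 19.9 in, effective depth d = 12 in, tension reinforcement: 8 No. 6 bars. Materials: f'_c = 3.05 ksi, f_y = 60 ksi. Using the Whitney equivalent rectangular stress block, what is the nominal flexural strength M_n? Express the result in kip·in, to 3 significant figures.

M_n ≈ 2100 kip·in

A_s = 8 × 0.44 = 3.52 in².
T = A_s f_y = 3.52 × 60 = 211.2 kips.
a = T/(0.85 f'_c b) = 211.2/(0.85 × 3.05 × 19.9) = 4.094 in.
M_n = T(d − a/2) = 211.2 × (12 − 2.047) = 2102.1 kip·in.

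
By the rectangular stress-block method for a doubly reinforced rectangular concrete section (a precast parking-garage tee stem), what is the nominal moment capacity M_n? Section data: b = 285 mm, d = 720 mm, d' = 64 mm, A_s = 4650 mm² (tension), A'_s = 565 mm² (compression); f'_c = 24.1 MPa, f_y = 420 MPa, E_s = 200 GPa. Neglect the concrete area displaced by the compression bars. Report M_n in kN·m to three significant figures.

M_n ≈ 1140 kN·m

Assume both tension and compression steel yield.
Net tension couple steel: A_s − A'_s = 4085 mm².
a = (A_s − A'_s) f_y / (0.85 f'_c b) = 1715700/(0.85 × 24.1 × 285) = 293.87 mm.
c = a/β₁ = 293.87/0.85 = 345.73 mm; ε'_s = 0.003(c − d')/c = 0.0024 ≥ f_y/E_s = 0.0021, so compression steel does yield.
M_n = (A_s − A'_s) f_y (d − a/2) + A'_s f_y (d − d') = [1715700 × (720 − 146.935) + 237300 × (720 − 64)] × 10⁻⁶ = 983.21 + 155.67 = 1138.88 kN·m.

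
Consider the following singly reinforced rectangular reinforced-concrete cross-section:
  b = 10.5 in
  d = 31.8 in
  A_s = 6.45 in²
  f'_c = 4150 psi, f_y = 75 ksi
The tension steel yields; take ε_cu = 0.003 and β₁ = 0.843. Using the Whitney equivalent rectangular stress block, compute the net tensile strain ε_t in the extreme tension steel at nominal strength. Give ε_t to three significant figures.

a = A_s f_y/(0.85 f'_c b) = 13.061 in.
β₁ = 0.843, so c = a/β₁ = 13.061/0.843 = 15.493 in.
From the linear strain diagram with ε_cu = 0.003: ε_t = 0.003 (d − c)/c = 0.003 × (31.8 − 15.493)/15.493 = 0.00316.
ε_t < 0.004 — the section is over-reinforced for flexure under ACI limits.

ε_t ≈ 0.00316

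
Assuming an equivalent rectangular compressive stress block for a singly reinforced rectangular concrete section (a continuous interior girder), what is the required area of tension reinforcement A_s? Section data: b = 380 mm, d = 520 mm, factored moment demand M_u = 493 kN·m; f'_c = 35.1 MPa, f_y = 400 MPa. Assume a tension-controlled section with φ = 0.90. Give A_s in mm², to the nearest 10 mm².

A_s ≈ 2920 mm²

M_n = M_u/φ = 493/0.90 = 547.778 kN·m.
With M_n = 0.85 f'_c a b (d − a/2), solve the quadratic for a:
a = d − √(d² − 2M_n/(0.85 f'_c b)) = 520 − √(520² − 2 × 547.778×10⁶/(0.85 × 35.1 × 380)) = 103.15 mm.
A_s = 0.85 f'_c a b / f_y = 0.85 × 35.1 × 103.15 × 380 / 400 = 2923.6 mm².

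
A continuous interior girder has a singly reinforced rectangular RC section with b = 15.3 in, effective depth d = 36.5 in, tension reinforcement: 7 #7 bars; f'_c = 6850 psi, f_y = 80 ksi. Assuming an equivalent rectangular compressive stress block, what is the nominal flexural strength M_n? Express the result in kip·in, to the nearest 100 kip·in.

A_s = 7 × 0.6 = 4.2 in².
T = A_s f_y = 4.2 × 80 = 336 kips.
a = T/(0.85 f'_c b) = 336/(0.85 × 6.85 × 15.3) = 3.772 in.
M_n = T(d − a/2) = 336 × (36.5 − 1.886) = 11630.3 kip·in.

M_n ≈ 11600 kip·in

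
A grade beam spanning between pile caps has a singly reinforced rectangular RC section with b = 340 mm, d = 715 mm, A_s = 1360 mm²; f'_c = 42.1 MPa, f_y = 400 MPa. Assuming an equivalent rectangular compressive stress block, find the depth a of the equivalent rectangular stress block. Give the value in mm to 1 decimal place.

a ≈ 44.7 mm

T = A_s f_y = 1360 × 400 = 544000 N = 544 kN.
Setting C = 0.85 f'_c a b equal to T: a = 544000/(0.85 × 42.1 × 340) = 44.7 mm.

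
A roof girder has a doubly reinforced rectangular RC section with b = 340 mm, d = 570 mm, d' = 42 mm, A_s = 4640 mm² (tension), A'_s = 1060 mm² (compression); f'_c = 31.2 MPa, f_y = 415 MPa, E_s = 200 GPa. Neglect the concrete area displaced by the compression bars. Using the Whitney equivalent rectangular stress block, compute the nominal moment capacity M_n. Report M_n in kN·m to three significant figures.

M_n ≈ 957 kN·m

Assume both tension and compression steel yield.
Net tension couple steel: A_s − A'_s = 3580 mm².
a = (A_s − A'_s) f_y / (0.85 f'_c b) = 1485700/(0.85 × 31.2 × 340) = 164.77 mm.
c = a/β₁ = 164.77/0.827 = 199.24 mm; ε'_s = 0.003(c − d')/c = 0.0024 ≥ f_y/E_s = 0.0021, so compression steel does yield.
M_n = (A_s − A'_s) f_y (d − a/2) + A'_s f_y (d − d') = [1485700 × (570 − 82.385) + 439900 × (570 − 42)] × 10⁻⁶ = 724.45 + 232.27 = 956.72 kN·m.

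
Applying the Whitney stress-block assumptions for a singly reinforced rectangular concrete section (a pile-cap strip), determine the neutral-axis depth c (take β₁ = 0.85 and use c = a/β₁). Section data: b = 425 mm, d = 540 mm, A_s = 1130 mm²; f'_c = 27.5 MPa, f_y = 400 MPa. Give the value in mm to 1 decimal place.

c ≈ 53.5 mm

T = A_s f_y = 1130 × 400 = 452000 N = 452 kN.
Setting C = 0.85 f'_c a b equal to T: a = 452000/(0.85 × 27.5 × 425) = 45.499 mm.
With β₁ = 0.85, c = a/β₁ = 45.499/0.85 = 53.5 mm.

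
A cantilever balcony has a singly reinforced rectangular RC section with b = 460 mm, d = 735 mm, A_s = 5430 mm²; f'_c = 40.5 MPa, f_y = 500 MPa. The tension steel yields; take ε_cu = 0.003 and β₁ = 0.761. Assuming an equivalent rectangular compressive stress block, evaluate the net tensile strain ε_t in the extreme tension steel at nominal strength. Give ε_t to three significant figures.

a = A_s f_y/(0.85 f'_c b) = 171.45 mm.
β₁ = 0.761, so c = a/β₁ = 171.45/0.761 = 225.30 mm.
From the linear strain diagram with ε_cu = 0.003: ε_t = 0.003 (d − c)/c = 0.003 × (735 − 225.30)/225.30 = 0.00679.
Since ε_t ≥ 0.005, the section is tension-controlled.

ε_t ≈ 0.00679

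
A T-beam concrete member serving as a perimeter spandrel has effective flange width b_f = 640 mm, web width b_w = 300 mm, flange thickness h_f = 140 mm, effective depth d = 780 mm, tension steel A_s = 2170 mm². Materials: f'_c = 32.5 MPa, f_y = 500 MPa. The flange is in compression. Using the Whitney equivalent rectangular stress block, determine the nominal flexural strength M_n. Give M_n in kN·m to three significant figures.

Tension: T = A_s f_y = 2170 × 500 = 1085000 N.
Try a within the flange: a = T/(0.85 f'_c b_f) = 1085000/(0.85 × 32.5 × 640) = 61.37 mm.
Since a = 61.37 ≤ h_f = 140 mm, the stress block lies entirely in the flange; analyse as a rectangular beam of width b_f.
M_n = T(d − a/2) = 1085000 × (780 − 30.685) = 813.01 × 10⁶ N·mm.
M_n = 813.01 kN·m.

M_n ≈ 813 kN·m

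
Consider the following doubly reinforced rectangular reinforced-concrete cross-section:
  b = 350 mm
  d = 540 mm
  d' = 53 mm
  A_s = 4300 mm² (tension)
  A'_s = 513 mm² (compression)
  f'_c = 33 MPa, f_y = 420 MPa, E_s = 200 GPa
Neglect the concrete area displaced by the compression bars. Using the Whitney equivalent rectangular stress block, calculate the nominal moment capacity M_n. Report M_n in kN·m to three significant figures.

M_n ≈ 835 kN·m

Assume both tension and compression steel yield.
Net tension couple steel: A_s − A'_s = 3787 mm².
a = (A_s − A'_s) f_y / (0.85 f'_c b) = 1590540/(0.85 × 33 × 350) = 162.01 mm.
c = a/β₁ = 162.01/0.814 = 199.03 mm; ε'_s = 0.003(c − d')/c = 0.0022 ≥ f_y/E_s = 0.0021, so compression steel does yield.
M_n = (A_s − A'_s) f_y (d − a/2) + A'_s f_y (d − d') = [1590540 × (540 − 81.005) + 215460 × (540 − 53)] × 10⁻⁶ = 730.05 + 104.93 = 834.98 kN·m.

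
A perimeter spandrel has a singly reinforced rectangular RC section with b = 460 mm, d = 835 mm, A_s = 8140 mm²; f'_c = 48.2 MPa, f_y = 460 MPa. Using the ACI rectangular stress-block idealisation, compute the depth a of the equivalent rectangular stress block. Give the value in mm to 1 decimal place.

T = A_s f_y = 8140 × 460 = 3744400 N = 3744.4 kN.
Setting C = 0.85 f'_c a b equal to T: a = 3744400/(0.85 × 48.2 × 460) = 198.7 mm.

a ≈ 198.7 mm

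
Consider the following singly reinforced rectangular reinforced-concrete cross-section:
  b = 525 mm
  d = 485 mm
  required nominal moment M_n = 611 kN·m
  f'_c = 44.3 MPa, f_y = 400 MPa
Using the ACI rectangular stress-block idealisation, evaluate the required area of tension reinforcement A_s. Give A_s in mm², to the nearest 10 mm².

A_s ≈ 3390 mm²

With M_n = 0.85 f'_c a b (d − a/2), solve the quadratic for a:
a = d − √(d² − 2M_n/(0.85 f'_c b)) = 485 − √(485² − 2 × 611×10⁶/(0.85 × 44.3 × 525)) = 68.57 mm.
A_s = 0.85 f'_c a b / f_y = 0.85 × 44.3 × 68.57 × 525 / 400 = 3388.9 mm².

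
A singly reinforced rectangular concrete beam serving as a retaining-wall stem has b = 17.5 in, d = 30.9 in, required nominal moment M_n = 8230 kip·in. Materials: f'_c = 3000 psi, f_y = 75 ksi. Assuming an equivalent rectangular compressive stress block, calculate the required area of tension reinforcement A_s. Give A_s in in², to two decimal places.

From M_n = 0.85 f'_c a b (d − a/2):
a = d − √(d² − 2M_n/(0.85 f'_c b)) = 30.9 − √(30.9² − 2 × 8230/(0.85 × 3 × 17.5)) = 6.693 in.
A_s = 0.85 f'_c a b / f_y = 0.85 × 3 × 6.693 × 17.5 / 75 = 3.982 in².

A_s ≈ 3.98 in²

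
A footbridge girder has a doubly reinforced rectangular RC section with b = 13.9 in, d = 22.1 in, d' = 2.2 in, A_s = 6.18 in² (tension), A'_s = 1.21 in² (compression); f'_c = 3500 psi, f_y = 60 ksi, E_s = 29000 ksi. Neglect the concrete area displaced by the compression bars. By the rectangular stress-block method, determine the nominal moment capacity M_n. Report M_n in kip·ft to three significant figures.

Assume both steels yield.
a = (A_s − A'_s) f_y/(0.85 f'_c b) = (6.18 − 1.21) × 60/(0.85 × 3.5 × 13.9) = 7.211 in.
c = a/β₁ = 7.211/0.85 = 8.484 in; ε'_s = 0.003(c − d')/c = 0.0022 ≥ ε_y = 0.0021, so the compression steel yields.
M_n = (A_s − A'_s) f_y (d − a/2) + A'_s f_y (d − d') = 298.2 × (22.1 − 3.6055) + 72.6 × (22.1 − 2.2) = 5515.1 + 1444.7 = 6959.8 kip·in = 6959.8/12 = 579.98 kip·ft.

M_n ≈ 580 kip·ft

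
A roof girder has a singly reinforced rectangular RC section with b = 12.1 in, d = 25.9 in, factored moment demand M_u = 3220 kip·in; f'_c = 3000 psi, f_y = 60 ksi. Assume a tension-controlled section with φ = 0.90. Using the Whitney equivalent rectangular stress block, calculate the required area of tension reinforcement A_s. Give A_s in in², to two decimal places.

A_s ≈ 2.55 in²

M_n = M_u/φ = 3220/0.90 = 3577.78 kip·in.
From M_n = 0.85 f'_c a b (d − a/2):
a = d − √(d² − 2M_n/(0.85 f'_c b)) = 25.9 − √(25.9² − 2 × 3577.78/(0.85 × 3 × 12.1)) = 4.950 in.
A_s = 0.85 f'_c a b / f_y = 0.85 × 3 × 4.950 × 12.1 / 60 = 2.546 in².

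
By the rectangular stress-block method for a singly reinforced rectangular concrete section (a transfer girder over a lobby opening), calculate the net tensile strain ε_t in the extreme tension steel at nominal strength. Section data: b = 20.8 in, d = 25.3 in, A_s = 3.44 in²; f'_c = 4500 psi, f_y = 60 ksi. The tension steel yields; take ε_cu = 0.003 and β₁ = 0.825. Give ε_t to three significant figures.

ε_t ≈ 0.0211

a = A_s f_y/(0.85 f'_c b) = 2.594 in.
β₁ = 0.825, so c = a/β₁ = 2.594/0.825 = 3.144 in.
From the linear strain diagram with ε_cu = 0.003: ε_t = 0.003 (d − c)/c = 0.003 × (25.3 − 3.144)/3.144 = 0.0211.
Since ε_t ≥ 0.005, the section is tension-controlled.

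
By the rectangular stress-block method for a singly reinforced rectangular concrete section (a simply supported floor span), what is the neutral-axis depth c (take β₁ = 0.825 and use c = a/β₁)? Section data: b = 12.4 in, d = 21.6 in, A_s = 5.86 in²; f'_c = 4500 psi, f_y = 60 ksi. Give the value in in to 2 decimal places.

T = A_s f_y = 5.86 × 60 = 351.6 kips.
a = T/(0.85 f'_c b) = 351.6/(0.85 × 4.5 × 12.4) = 7.4130 in.
With β₁ = 0.825, c = a/β₁ = 7.4130/0.825 = 8.99 in.

c ≈ 8.99 in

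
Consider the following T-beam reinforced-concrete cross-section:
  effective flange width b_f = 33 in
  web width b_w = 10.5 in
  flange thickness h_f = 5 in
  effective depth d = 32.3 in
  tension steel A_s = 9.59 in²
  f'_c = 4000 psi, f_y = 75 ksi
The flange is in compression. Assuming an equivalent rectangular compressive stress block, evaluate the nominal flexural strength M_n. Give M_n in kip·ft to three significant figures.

Tension: T = A_s f_y = 9.59 × 75 = 719.25 kips.
Try a within the flange: a = T/(0.85 f'_c b_f) = 719.25/(0.85 × 4 × 33) = 6.410 in.
a = 6.410 > h_f = 5 in: the block extends into the web. Split into flange-overhang and web parts.
C_f = 0.85 f'_c (b_f − b_w) h_f = 0.85 × 4 × (33 − 10.5) × 5 = 382.5 kips.
Remaining web compression depth: a_w = (T − C_f)/(0.85 f'_c b_w) = (719.25 − 382.5)/(0.85 × 4 × 10.5) = 9.433 in.
M_n = C_f(d − h_f/2) + (T − C_f)(d − a_w/2) = 382.5 × (32.3 − 2.5) + 336.75 × (32.3 − 4.7165) = 11398.5 + 9288.7 = 20687.2 kip·in.
M_n = 20687.2/12 = 1723.93 kip·ft.

M_n ≈ 1720 kip·ft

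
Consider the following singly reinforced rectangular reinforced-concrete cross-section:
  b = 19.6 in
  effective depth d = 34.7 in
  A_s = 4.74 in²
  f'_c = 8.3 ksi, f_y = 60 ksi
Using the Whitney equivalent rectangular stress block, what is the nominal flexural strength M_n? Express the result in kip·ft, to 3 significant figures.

M_n ≈ 798 kip·ft

T = A_s f_y = 4.74 × 60 = 284.4 kips.
a = T/(0.85 f'_c b) = 284.4/(0.85 × 8.3 × 19.6) = 2.057 in.
M_n = T(d − a/2) = 284.4 × (34.7 − 1.0285) = 9576.2 kip·in = 9576.2/12 = 798.02 kip·ft.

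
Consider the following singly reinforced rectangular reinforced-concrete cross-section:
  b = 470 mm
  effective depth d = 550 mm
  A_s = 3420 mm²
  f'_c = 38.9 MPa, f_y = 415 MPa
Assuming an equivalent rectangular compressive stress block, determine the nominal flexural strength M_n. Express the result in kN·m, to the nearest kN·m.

T = A_s f_y = 3420 × 415 = 1419300 N = 1419.3 kN.
From C = T: a = T/(0.85 f'_c b) = 1419300/(0.85 × 38.9 × 470) = 91.33 mm.
M_n = T(d − a/2) = 1419.3 kN × (550 − 45.665) mm = 715.80 kN·m.

M_n ≈ 716 kN·m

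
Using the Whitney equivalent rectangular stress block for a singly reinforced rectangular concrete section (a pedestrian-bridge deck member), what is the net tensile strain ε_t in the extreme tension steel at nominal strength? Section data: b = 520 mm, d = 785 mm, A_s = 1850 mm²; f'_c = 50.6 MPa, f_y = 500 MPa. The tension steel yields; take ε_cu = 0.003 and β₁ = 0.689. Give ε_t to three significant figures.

a = A_s f_y/(0.85 f'_c b) = 41.36 mm.
β₁ = 0.689, so c = a/β₁ = 41.36/0.689 = 60.03 mm.
From the linear strain diagram with ε_cu = 0.003: ε_t = 0.003 (d − c)/c = 0.003 × (785 − 60.03)/60.03 = 0.0362.
Since ε_t ≥ 0.005, the section is tension-controlled.

ε_t ≈ 0.0362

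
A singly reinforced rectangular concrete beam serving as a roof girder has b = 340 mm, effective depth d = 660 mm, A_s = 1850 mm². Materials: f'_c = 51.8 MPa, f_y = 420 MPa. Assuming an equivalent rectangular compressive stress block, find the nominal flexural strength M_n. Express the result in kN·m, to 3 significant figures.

M_n ≈ 493 kN·m

T = A_s f_y = 1850 × 420 = 777000 N = 777 kN.
From C = T: a = T/(0.85 f'_c b) = 777000/(0.85 × 51.8 × 340) = 51.90 mm.
M_n = T(d − a/2) = 777 kN × (660 − 25.95) mm = 492.66 kN·m.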